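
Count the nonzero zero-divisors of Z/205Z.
Z/205Z has 44 nonzero zero-divisors

In Z/205Z each nonzero element is either a unit (gcd with 205 is 1) or a zero-divisor (gcd > 1). The number of units is φ(205): factorise 205 = 5 · 41, so φ(205) = (5 − 1) · (41 − 1) = 4 · 40 = 160. The nonzero elements number 205 − 1 = 204. Hence the nonzero zero-divisors number 204 − 160 = 44.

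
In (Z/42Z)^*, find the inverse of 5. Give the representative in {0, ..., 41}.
Apply the extended Euclidean algorithm to (42, 5), tracking rows (r, s, t) with s·42 + t·5 = r. Each division r_prev = q·r_cur + r_new produces the new row as (previous row) − q·(current row):
  row A: (42, 1, 0)   [1·42 + 0·5 = 42]
  row B: (5, 0, 1)   [0·42 + 1·5 = 5]
  42 = 8·5 + 2   → row C = row A − 8·row B = (2, 1, −8)   [check: 1·42 − 8·5 = 2]
  5 = 2·2 + 1   → row D = row B − 2·row C = (1, −2, 17)   [check: −2·42 + 17·5 = 1]
  2 = 2·1 + 0   → remainder 0, stop. gcd = 1 (last nonzero row D).
The gcd is 1, so 5 is invertible mod 42. The last nonzero row gives −2·42 + 17·5 = 1, so t = 17. So 5^(−1) ≡ 17 (mod 42). Verify: 5 · 17 = 85 ≡ 1 (mod 42). ✓

Final answer: 5^(−1) ≡ 17 (mod 42)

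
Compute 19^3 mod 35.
Use repeated squaring. Binary(3) = 11. Walk through the bits of the exponent 3 left-to-right: at each bit after the leading one, square the running value, then multiply by 19 if the bit is 1 (always reducing mod 35):
  bit 1 = 1 (leading): start with 19.
  bit 2 = 1: square 19^2 = 361 ≡ 11; bit is 1, so multiply 11·19 = 209 ≡ 34 (mod 35).
Final value: 19^3 ≡ 34 (mod 35).

Final answer: 34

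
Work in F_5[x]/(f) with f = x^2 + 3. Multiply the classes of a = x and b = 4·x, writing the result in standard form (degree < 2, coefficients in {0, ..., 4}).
Multiply as integer polynomials: a · b = 4·x^2. Reducing coefficients mod 5: a · b ≡ 4·x^2. Now divide by f(x) = x^2 + 3 in F_5[x], eliminating the leading term at each step:
  leading term 4·x^2: subtract (4)·f(x) = 4·x^2 + 2, leaving 3 (coefficients mod 5)
The degree is now < 2, so this is the remainder. Hence a · b ≡ 3 in F_5[x]/(f).

Final answer: a · b ≡ 3 (mod f(x))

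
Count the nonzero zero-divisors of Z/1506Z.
Z/1506Z has 1005 nonzero zero-divisors

In Z/1506Z each nonzero element is either a unit (gcd with 1506 is 1) or a zero-divisor (gcd > 1). The number of units is φ(1506): factorise 1506 = 2 · 3 · 251, so φ(1506) = (2 − 1) · (3 − 1) · (251 − 1) = 1 · 2 · 250 = 500. The nonzero elements number 1506 − 1 = 1505. Hence the nonzero zero-divisors number 1505 − 500 = 1005.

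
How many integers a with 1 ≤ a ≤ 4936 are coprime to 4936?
The number of a ∈ {1, ..., 4936} with gcd(a, 4936) = 1 is by definition Euler's totient φ(4936). φ is multiplicative, with φ(p^e) = p^e − p^(e−1). Factorise 4936 = 2^3 · 617. Then
  φ(4936) = (2^3 − 2^2) · (617 − 1) = 4 · 616 = 2464.
So there are 2464 such integers.

Final answer: 2464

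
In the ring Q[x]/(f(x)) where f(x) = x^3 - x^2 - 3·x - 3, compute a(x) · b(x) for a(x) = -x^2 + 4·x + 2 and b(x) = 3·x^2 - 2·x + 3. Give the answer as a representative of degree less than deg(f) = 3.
First multiply in Q[x] without reducing: a · b = -3·x^4 + 14·x^3 - 5·x^2 + 8·x + 6. Now divide by f(x) = x^3 - x^2 - 3·x - 3, eliminating the leading term at each step:
  leading term -3·x^4: subtract (-3·x)·f(x) = -3·x^4 + 3·x^3 + 9·x^2 + 9·x, leaving 11·x^3 - 14·x^2 - x + 6
  leading term 11·x^3: subtract (11)·f(x) = 11·x^3 - 11·x^2 - 33·x - 33, leaving -3·x^2 + 32·x + 39
The degree is now < 3, so this is the remainder. Hence a · b ≡ -3·x^2 + 32·x + 39 in Q[x]/(f).

Final answer: a · b ≡ -3·x^2 + 32·x + 39 (mod f(x))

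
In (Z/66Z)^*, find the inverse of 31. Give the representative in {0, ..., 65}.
31^(−1) ≡ 49 (mod 66)

Apply the extended Euclidean algorithm to (66, 31), tracking rows (r, s, t) with s·66 + t·31 = r. Each division r_prev = q·r_cur + r_new produces the new row as (previous row) − q·(current row):
  row A: (66, 1, 0)   [1·66 + 0·31 = 66]
  row B: (31, 0, 1)   [0·66 + 1·31 = 31]
  66 = 2·31 + 4   → row C = row A − 2·row B = (4, 1, −2)   [check: 1·66 − 2·31 = 4]
  31 = 7·4 + 3   → row D = row B − 7·row C = (3, −7, 15)   [check: −7·66 + 15·31 = 3]
  4 = 1·3 + 1   → row E = row C − 1·row D = (1, 8, −17)   [check: 8·66 − 17·31 = 1]
  3 = 3·1 + 0   → remainder 0, stop. gcd = 1 (last nonzero row E).
The gcd is 1, so 31 is invertible mod 66. The last nonzero row gives 8·66 − 17·31 = 1, so t = −17. So 31^(−1) ≡ −17 ≡ 49 (mod 66). Verify: 31 · 49 = 1519 ≡ 1 (mod 66). ✓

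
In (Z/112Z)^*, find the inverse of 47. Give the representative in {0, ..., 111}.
Apply the extended Euclidean algorithm to (112, 47), tracking rows (r, s, t) with s·112 + t·47 = r. Each division r_prev = q·r_cur + r_new produces the new row as (previous row) − q·(current row):
  row A: (112, 1, 0)   [1·112 + 0·47 = 112]
  row B: (47, 0, 1)   [0·112 + 1·47 = 47]
  112 = 2·47 + 18   → row C = row A − 2·row B = (18, 1, −2)   [check: 1·112 − 2·47 = 18]
  47 = 2·18 + 11   → row D = row B − 2·row C = (11, −2, 5)   [check: −2·112 + 5·47 = 11]
  18 = 1·11 + 7   → row E = row C − 1·row D = (7, 3, −7)   [check: 3·112 − 7·47 = 7]
  11 = 1·7 + 4   → row F = row D − 1·row E = (4, −5, 12)   [check: −5·112 + 12·47 = 4]
  7 = 1·4 + 3   → row G = row E − 1·row F = (3, 8, −19)   [check: 8·112 − 19·47 = 3]
  4 = 1·3 + 1   → row H = row F − 1·row G = (1, −13, 31)   [check: −13·112 + 31·47 = 1]
  3 = 3·1 + 0   → remainder 0, stop. gcd = 1 (last nonzero row H).
The gcd is 1, so 47 is invertible mod 112. The last nonzero row gives −13·112 + 31·47 = 1, so t = 31. So 47^(−1) ≡ 31 (mod 112). Verify: 47 · 31 = 1457 ≡ 1 (mod 112). ✓

Final answer: 47^(−1) ≡ 31 (mod 112)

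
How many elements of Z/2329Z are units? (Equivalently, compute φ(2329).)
An element a ∈ Z/2329Z is a unit iff gcd(a, 2329) = 1, so the number of units is φ(2329). φ is multiplicative, with φ(p^e) = p^e − p^(e−1). Factorise 2329 = 17 · 137. Then
  φ(2329) = (17 − 1) · (137 − 1) = 16 · 136 = 2176.

Final answer: Z/2329Z has φ(2329) = 2176 units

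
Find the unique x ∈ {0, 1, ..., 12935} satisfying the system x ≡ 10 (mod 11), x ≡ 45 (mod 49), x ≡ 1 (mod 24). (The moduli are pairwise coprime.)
x ≡ 241 (mod 12936); the representative in [0, 12936) is 241

The moduli 11, 49, 24 are pairwise coprime, so by the CRT there is a unique solution mod 11·49·24 = 12936.
Solve by successive substitution. Start with x ≡ 10 (mod 11).
  Combine with x ≡ 45 (mod 49): write x = 10 + 11·t and require 10 + 11·t ≡ 45 (mod 49), i.e. 11·t ≡ 45 − 10 ≡ 35 (mod 49). Since 11^(−1) ≡ 9 (mod 49), t ≡ 9·35 ≡ 21 (mod 49). So x ≡ 10 + 11·21 = 241 (mod 539).
  Combine with x ≡ 1 (mod 24): write x = 241 + 539·t and require 241 + 539·t ≡ 1 (mod 24), i.e. 539·t ≡ 1 − 241 ≡ 0 (mod 24). Since 539^(−1) ≡ 11 (mod 24) (539 ≡ 11 (mod 24)), t ≡ 11·0 ≡ 0 (mod 24). So x ≡ 241 + 539·0 = 241 (mod 12936).
Unique solution in [0, 12936): x = 241.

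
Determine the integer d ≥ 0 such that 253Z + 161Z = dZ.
(253, 161) = (23); d = 23

In the PID Z, (a, b) is generated by gcd(a, b). Compute gcd(253, 161) with the extended Euclidean algorithm, tracking rows (r, s, t) with s·253 + t·161 = r:
  row A: (253, 1, 0)   [1·253 + 0·161 = 253]
  row B: (161, 0, 1)   [0·253 + 1·161 = 161]
  253 = 1·161 + 92   → row C = row A − 1·row B = (92, 1, −1)   [check: 1·253 − 1·161 = 92]
  161 = 1·92 + 69   → row D = row B − 1·row C = (69, −1, 2)   [check: −1·253 + 2·161 = 69]
  92 = 1·69 + 23   → row E = row C − 1·row D = (23, 2, −3)   [check: 2·253 − 3·161 = 23]
  69 = 3·23 + 0   → remainder 0, stop. gcd = 23 (last nonzero row E).
So gcd(253, 161) = 23, with Bézout identity 2·253 − 3·161 = 23. Containment (⊇): the Bézout identity exhibits 23 as an element of (253, 161), giving (23) ⊆ (253, 161). Containment (⊆): since 23 | 253 and 23 | 161 (253 = 23·11, 161 = 23·7), every Z-linear combination of 253 and 161 is divisible by 23, so (253, 161) ⊆ (23). Therefore (253, 161) = (23), d = 23.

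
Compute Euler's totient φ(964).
φ is multiplicative, with φ(p^e) = p^e − p^(e−1). Factorise 964 = 2^2 · 241. Then
  φ(964) = (2^2 − 2^1) · (241 − 1) = 2 · 240 = 480.

Final answer: φ(964) = 480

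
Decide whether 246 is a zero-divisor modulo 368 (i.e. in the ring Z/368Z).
YES

gcd(246, 368) = 2 > 1, so 246 is not a unit in Z/368Z. In Z/nZ every nonzero non-unit is a zero-divisor: explicitly, take b = 368/gcd = 184 ≠ 0 (mod 368); then 246·184 = 45264 = 123·368, i.e. 246·184 ≡ 0 (mod 368). So 246 is a zero-divisor.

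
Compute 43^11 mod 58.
Use repeated squaring. Binary(11) = 1011. Walk through the bits of the exponent 11 left-to-right: at each bit after the leading one, square the running value, then multiply by 43 if the bit is 1 (always reducing mod 58):
  bit 1 = 1 (leading): start with 43.
  bit 2 = 0: square 43^2 = 1849 ≡ 51 (mod 58).
  bit 3 = 1: square 51^2 = 2601 ≡ 49; bit is 1, so multiply 49·43 = 2107 ≡ 19 (mod 58).
  bit 4 = 1: square 19^2 = 361 ≡ 13; bit is 1, so multiply 13·43 = 559 ≡ 37 (mod 58).
Final value: 43^11 ≡ 37 (mod 58).

Final answer: 37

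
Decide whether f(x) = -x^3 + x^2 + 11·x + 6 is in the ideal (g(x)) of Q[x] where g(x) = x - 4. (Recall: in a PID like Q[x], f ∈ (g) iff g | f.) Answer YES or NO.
In Q[x] the ideal (g) consists of all multiples of g, so f ∈ (g) iff g | f, i.e. iff the remainder of f on division by g is 0. Divide f by g (g is monic, so eliminate the leading term of the running remainder at each step):
  leading term -x^3: subtract (-x^2)·g(x) = -x^3 + 4·x^2, leaving -3·x^2 + 11·x + 6
  leading term -3·x^2: subtract (-3·x)·g(x) = -3·x^2 + 12·x, leaving 6 - x
  leading term -x: subtract (-1)·g(x) = 4 - x, leaving 2
The remainder r(x) = 2 ≠ 0 (and deg r < deg g), so g ∤ f, i.e. f ∉ (g).

Final answer: NO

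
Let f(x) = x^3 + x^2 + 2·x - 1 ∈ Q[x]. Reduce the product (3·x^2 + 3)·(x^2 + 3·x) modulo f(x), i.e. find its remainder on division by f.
a · b ≡ 6 - 9·x^2 (mod f(x))

First multiply in Q[x] without reducing: a · b = 3·x^4 + 9·x^3 + 3·x^2 + 9·x. Now divide by f(x) = x^3 + x^2 + 2·x - 1, eliminating the leading term at each step:
  leading term 3·x^4: subtract (3·x)·f(x) = 3·x^4 + 3·x^3 + 6·x^2 - 3·x, leaving 6·x^3 - 3·x^2 + 12·x
  leading term 6·x^3: subtract (6)·f(x) = 6·x^3 + 6·x^2 + 12·x - 6, leaving 6 - 9·x^2
The degree is now < 3, so this is the remainder. Hence a · b ≡ 6 - 9·x^2 in Q[x]/(f).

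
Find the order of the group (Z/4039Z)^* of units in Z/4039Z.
(Z/4039Z)^* consists of the classes a with gcd(a, 4039) = 1, so its order is φ(4039). φ is multiplicative, with φ(p^e) = p^e − p^(e−1). Factorise 4039 = 7 · 577. Then
  φ(4039) = (7 − 1) · (577 − 1) = 6 · 576 = 3456.
Thus |(Z/4039Z)^*| = 3456.

Final answer: |(Z/4039Z)^*| = 3456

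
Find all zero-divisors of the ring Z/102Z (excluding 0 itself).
nonzero zero-divisors of Z/102Z = {2, 3, 4, 6, 8, 9, 10, 12, 14, 15, 16, 17, 18, 20, 21, 22, 24, 26, 27, 28, 30, 32, 33, 34, 36, 38, 39, 40, 42, 44, 45, 46, 48, 50, 51, 52, 54, 56, 57, 58, 60, 62, 63, 64, 66, 68, 69, 70, 72, 74, 75, 76, 78, 80, 81, 82, 84, 85, 86, 87, 88, 90, 92, 93, 94, 96, 98, 99, 100}

An element a ∈ Z/102Z (with a ≠ 0) is a zero-divisor iff gcd(a, 102) > 1 (because a is a unit precisely when gcd(a, n) = 1, and in Z/nZ every nonzero, non-unit element is a zero-divisor). Scan a = 1, ..., 101 and keep those with gcd(a, 102) > 1:
  gcd(2, 102) = 2, gcd(3, 102) = 3, gcd(4, 102) = 2, gcd(6, 102) = 6, gcd(8, 102) = 2, gcd(9, 102) = 3, gcd(10, 102) = 2, gcd(12, 102) = 6, gcd(14, 102) = 2, gcd(15, 102) = 3, gcd(16, 102) = 2, gcd(17, 102) = 17, gcd(18, 102) = 6, gcd(20, 102) = 2, gcd(21, 102) = 3, gcd(22, 102) = 2, gcd(24, 102) = 6, gcd(26, 102) = 2, gcd(27, 102) = 3, gcd(28, 102) = 2, gcd(30, 102) = 6, gcd(32, 102) = 2, gcd(33, 102) = 3, gcd(34, 102) = 34, gcd(36, 102) = 6, gcd(38, 102) = 2, gcd(39, 102) = 3, gcd(40, 102) = 2, gcd(42, 102) = 6, gcd(44, 102) = 2, gcd(45, 102) = 3, gcd(46, 102) = 2, gcd(48, 102) = 6, gcd(50, 102) = 2, gcd(51, 102) = 51, gcd(52, 102) = 2, gcd(54, 102) = 6, gcd(56, 102) = 2, gcd(57, 102) = 3, gcd(58, 102) = 2, gcd(60, 102) = 6, gcd(62, 102) = 2, gcd(63, 102) = 3, gcd(64, 102) = 2, gcd(66, 102) = 6, gcd(68, 102) = 34, gcd(69, 102) = 3, gcd(70, 102) = 2, gcd(72, 102) = 6, gcd(74, 102) = 2, gcd(75, 102) = 3, gcd(76, 102) = 2, gcd(78, 102) = 6, gcd(80, 102) = 2, gcd(81, 102) = 3, gcd(82, 102) = 2, gcd(84, 102) = 6, gcd(85, 102) = 17, gcd(86, 102) = 2, gcd(87, 102) = 3, gcd(88, 102) = 2, gcd(90, 102) = 6, gcd(92, 102) = 2, gcd(93, 102) = 3, gcd(94, 102) = 2, gcd(96, 102) = 6, gcd(98, 102) = 2, gcd(99, 102) = 3, gcd(100, 102) = 2.
All other a ∈ {1, ..., 101} have gcd(a, 102) = 1 and are units. So the nonzero zero-divisors are exactly the 69 values of a appearing in this scan.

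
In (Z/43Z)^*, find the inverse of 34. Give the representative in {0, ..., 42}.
34^(−1) ≡ 19 (mod 43)

Apply the extended Euclidean algorithm to (43, 34), tracking rows (r, s, t) with s·43 + t·34 = r. Each division r_prev = q·r_cur + r_new produces the new row as (previous row) − q·(current row):
  row A: (43, 1, 0)   [1·43 + 0·34 = 43]
  row B: (34, 0, 1)   [0·43 + 1·34 = 34]
  43 = 1·34 + 9   → row C = row A − 1·row B = (9, 1, −1)   [check: 1·43 − 1·34 = 9]
  34 = 3·9 + 7   → row D = row B − 3·row C = (7, −3, 4)   [check: −3·43 + 4·34 = 7]
  9 = 1·7 + 2   → row E = row C − 1·row D = (2, 4, −5)   [check: 4·43 − 5·34 = 2]
  7 = 3·2 + 1   → row F = row D − 3·row E = (1, −15, 19)   [check: −15·43 + 19·34 = 1]
  2 = 2·1 + 0   → remainder 0, stop. gcd = 1 (last nonzero row F).
The gcd is 1, so 34 is invertible mod 43. The last nonzero row gives −15·43 + 19·34 = 1, so t = 19. So 34^(−1) ≡ 19 (mod 43). Verify: 34 · 19 = 646 ≡ 1 (mod 43). ✓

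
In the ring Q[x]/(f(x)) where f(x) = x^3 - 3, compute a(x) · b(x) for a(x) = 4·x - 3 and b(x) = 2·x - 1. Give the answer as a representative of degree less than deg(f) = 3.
First multiply in Q[x] without reducing: a · b = 8·x^2 - 10·x + 3. This already has degree < 3, so no reduction is needed. Hence a · b ≡ 8·x^2 - 10·x + 3 in Q[x]/(f).

Final answer: a · b ≡ 8·x^2 - 10·x + 3 (mod f(x))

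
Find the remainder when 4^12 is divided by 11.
5

Use repeated squaring. Binary(12) = 1100. Walk through the bits of the exponent 12 left-to-right: at each bit after the leading one, square the running value, then multiply by 4 if the bit is 1 (always reducing mod 11):
  bit 1 = 1 (leading): start with 4.
  bit 2 = 1: square 4^2 = 16 ≡ 5; bit is 1, so multiply 5·4 = 20 ≡ 9 (mod 11).
  bit 3 = 0: square 9^2 = 81 ≡ 4 (mod 11).
  bit 4 = 0: square 4^2 = 16 ≡ 5 (mod 11).
Final value: 4^12 ≡ 5 (mod 11).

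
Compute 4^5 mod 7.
Use repeated squaring. Binary(5) = 101. Walk through the bits of the exponent 5 left-to-right: at each bit after the leading one, square the running value, then multiply by 4 if the bit is 1 (always reducing mod 7):
  bit 1 = 1 (leading): start with 4.
  bit 2 = 0: square 4^2 = 16 ≡ 2 (mod 7).
  bit 3 = 1: square 2^2 = 4; bit is 1, so multiply 4·4 = 16 ≡ 2 (mod 7).
Final value: 4^5 ≡ 2 (mod 7).

Final answer: 2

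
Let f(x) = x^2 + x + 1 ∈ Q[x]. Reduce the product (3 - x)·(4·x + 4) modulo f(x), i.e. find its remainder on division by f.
a · b ≡ 12·x + 16 (mod f(x))

First multiply in Q[x] without reducing: a · b = -4·x^2 + 8·x + 12. Now divide by f(x) = x^2 + x + 1, eliminating the leading term at each step:
  leading term -4·x^2: subtract (-4)·f(x) = -4·x^2 - 4·x - 4, leaving 12·x + 16
The degree is now < 2, so this is the remainder. Hence a · b ≡ 12·x + 16 in Q[x]/(f).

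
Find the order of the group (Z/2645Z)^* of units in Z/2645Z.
|(Z/2645Z)^*| = 2024

(Z/2645Z)^* consists of the classes a with gcd(a, 2645) = 1, so its order is φ(2645). φ is multiplicative, with φ(p^e) = p^e − p^(e−1). Factorise 2645 = 5 · 23^2. Then
  φ(2645) = (5 − 1) · (23^2 − 23^1) = 4 · 506 = 2024.
Thus |(Z/2645Z)^*| = 2024.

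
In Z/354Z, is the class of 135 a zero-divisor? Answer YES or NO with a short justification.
YES

gcd(135, 354) = 3 > 1, so 135 is not a unit in Z/354Z. In Z/nZ every nonzero non-unit is a zero-divisor: explicitly, take b = 354/gcd = 118 ≠ 0 (mod 354); then 135·118 = 15930 = 45·354, i.e. 135·118 ≡ 0 (mod 354). So 135 is a zero-divisor.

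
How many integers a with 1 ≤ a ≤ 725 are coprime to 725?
560

The number of a ∈ {1, ..., 725} with gcd(a, 725) = 1 is by definition Euler's totient φ(725). φ is multiplicative, with φ(p^e) = p^e − p^(e−1). Factorise 725 = 5^2 · 29. Then
  φ(725) = (5^2 − 5^1) · (29 − 1) = 20 · 28 = 560.
So there are 560 such integers.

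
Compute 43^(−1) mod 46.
Apply the extended Euclidean algorithm to (46, 43), tracking rows (r, s, t) with s·46 + t·43 = r. Each division r_prev = q·r_cur + r_new produces the new row as (previous row) − q·(current row):
  row A: (46, 1, 0)   [1·46 + 0·43 = 46]
  row B: (43, 0, 1)   [0·46 + 1·43 = 43]
  46 = 1·43 + 3   → row C = row A − 1·row B = (3, 1, −1)   [check: 1·46 − 1·43 = 3]
  43 = 14·3 + 1   → row D = row B − 14·row C = (1, −14, 15)   [check: −14·46 + 15·43 = 1]
  3 = 3·1 + 0   → remainder 0, stop. gcd = 1 (last nonzero row D).
The gcd is 1, so 43 is invertible mod 46. The last nonzero row gives −14·46 + 15·43 = 1, so t = 15. So 43^(−1) ≡ 15 (mod 46). Verify: 43 · 15 = 645 ≡ 1 (mod 46). ✓

Final answer: 43^(−1) ≡ 15 (mod 46)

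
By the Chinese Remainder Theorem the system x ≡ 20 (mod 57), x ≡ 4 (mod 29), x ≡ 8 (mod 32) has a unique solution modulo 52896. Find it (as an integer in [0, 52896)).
The moduli 57, 29, 32 are pairwise coprime, so by the CRT there is a unique solution mod 57·29·32 = 52896.
Solve by successive substitution. Start with x ≡ 20 (mod 57).
  Combine with x ≡ 4 (mod 29): write x = 20 + 57·t and require 20 + 57·t ≡ 4 (mod 29), i.e. 57·t ≡ 4 − 20 ≡ 13 (mod 29). Since 57^(−1) ≡ 28 (mod 29) (57 ≡ 28 (mod 29)), t ≡ 28·13 ≡ 16 (mod 29). So x ≡ 20 + 57·16 = 932 (mod 1653).
  Combine with x ≡ 8 (mod 32): write x = 932 + 1653·t and require 932 + 1653·t ≡ 8 (mod 32), i.e. 1653·t ≡ 8 − 932 ≡ 4 (mod 32). Since 1653^(−1) ≡ 29 (mod 32) (1653 ≡ 21 (mod 32)), t ≡ 29·4 ≡ 20 (mod 32). So x ≡ 932 + 1653·20 = 33992 (mod 52896).
Unique solution in [0, 52896): x = 33992.

Final answer: x ≡ 33992 (mod 52896); the representative in [0, 52896) is 33992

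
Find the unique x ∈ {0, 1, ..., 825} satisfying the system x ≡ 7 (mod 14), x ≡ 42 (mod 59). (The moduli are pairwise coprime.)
x ≡ 455 (mod 826); the representative in [0, 826) is 455

The moduli 14, 59 are pairwise coprime, so by the CRT there is a unique solution mod 14·59 = 826.
Solve by successive substitution. Start with x ≡ 7 (mod 14).
  Combine with x ≡ 42 (mod 59): write x = 7 + 14·t and require 7 + 14·t ≡ 42 (mod 59), i.e. 14·t ≡ 42 − 7 ≡ 35 (mod 59). Since 14^(−1) ≡ 38 (mod 59), t ≡ 38·35 ≡ 32 (mod 59). So x ≡ 7 + 14·32 = 455 (mod 826).
Unique solution in [0, 826): x = 455.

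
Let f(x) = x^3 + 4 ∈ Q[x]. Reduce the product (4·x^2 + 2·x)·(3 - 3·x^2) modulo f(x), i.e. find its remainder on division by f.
First multiply in Q[x] without reducing: a · b = -12·x^4 - 6·x^3 + 12·x^2 + 6·x. Now divide by f(x) = x^3 + 4, eliminating the leading term at each step:
  leading term -12·x^4: subtract (-12·x)·f(x) = -12·x^4 - 48·x, leaving -6·x^3 + 12·x^2 + 54·x
  leading term -6·x^3: subtract (-6)·f(x) = -6·x^3 - 24, leaving 12·x^2 + 54·x + 24
The degree is now < 3, so this is the remainder. Hence a · b ≡ 12·x^2 + 54·x + 24 in Q[x]/(f).

Final answer: a · b ≡ 12·x^2 + 54·x + 24 (mod f(x))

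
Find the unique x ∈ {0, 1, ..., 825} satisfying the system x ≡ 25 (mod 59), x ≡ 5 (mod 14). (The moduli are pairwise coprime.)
x ≡ 733 (mod 826); the representative in [0, 826) is 733

The moduli 59, 14 are pairwise coprime, so by the CRT there is a unique solution mod 59·14 = 826.
Solve by successive substitution. Start with x ≡ 25 (mod 59).
  Combine with x ≡ 5 (mod 14): write x = 25 + 59·t and require 25 + 59·t ≡ 5 (mod 14), i.e. 59·t ≡ 5 − 25 ≡ 8 (mod 14). Since 59^(−1) ≡ 5 (mod 14) (59 ≡ 3 (mod 14)), t ≡ 5·8 ≡ 12 (mod 14). So x ≡ 25 + 59·12 = 733 (mod 826).
Unique solution in [0, 826): x = 733.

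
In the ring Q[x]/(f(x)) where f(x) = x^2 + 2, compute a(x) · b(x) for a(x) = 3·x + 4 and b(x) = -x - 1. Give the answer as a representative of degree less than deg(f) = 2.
First multiply in Q[x] without reducing: a · b = -3·x^2 - 7·x - 4. Now divide by f(x) = x^2 + 2, eliminating the leading term at each step:
  leading term -3·x^2: subtract (-3)·f(x) = -3·x^2 - 6, leaving 2 - 7·x
The degree is now < 2, so this is the remainder. Hence a · b ≡ 2 - 7·x in Q[x]/(f).

Final answer: a · b ≡ 2 - 7·x (mod f(x))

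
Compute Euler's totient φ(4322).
φ is multiplicative, with φ(p^e) = p^e − p^(e−1). Factorise 4322 = 2 · 2161. Then
  φ(4322) = (2 − 1) · (2161 − 1) = 1 · 2160 = 2160.

Final answer: φ(4322) = 2160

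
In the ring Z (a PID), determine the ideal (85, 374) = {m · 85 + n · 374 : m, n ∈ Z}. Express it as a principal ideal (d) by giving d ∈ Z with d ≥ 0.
(85, 374) = (17); d = 17

In the PID Z, (a, b) is generated by gcd(a, b). Compute gcd(374, 85) with the extended Euclidean algorithm, tracking rows (r, s, t) with s·374 + t·85 = r:
  row A: (374, 1, 0)   [1·374 + 0·85 = 374]
  row B: (85, 0, 1)   [0·374 + 1·85 = 85]
  374 = 4·85 + 34   → row C = row A − 4·row B = (34, 1, −4)   [check: 1·374 − 4·85 = 34]
  85 = 2·34 + 17   → row D = row B − 2·row C = (17, −2, 9)   [check: −2·374 + 9·85 = 17]
  34 = 2·17 + 0   → remainder 0, stop. gcd = 17 (last nonzero row D).
So gcd(85, 374) = 17, with Bézout identity −2·374 + 9·85 = 17. Containment (⊇): the Bézout identity exhibits 17 as an element of (85, 374), giving (17) ⊆ (85, 374). Containment (⊆): since 17 | 85 and 17 | 374 (85 = 17·5, 374 = 17·22), every Z-linear combination of 85 and 374 is divisible by 17, so (85, 374) ⊆ (17). Therefore (85, 374) = (17), d = 17.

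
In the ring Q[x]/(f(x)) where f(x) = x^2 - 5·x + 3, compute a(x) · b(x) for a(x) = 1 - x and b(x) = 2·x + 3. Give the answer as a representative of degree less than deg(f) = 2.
a · b ≡ 9 - 11·x (mod f(x))

First multiply in Q[x] without reducing: a · b = -2·x^2 - x + 3. Now divide by f(x) = x^2 - 5·x + 3, eliminating the leading term at each step:
  leading term -2·x^2: subtract (-2)·f(x) = -2·x^2 + 10·x - 6, leaving 9 - 11·x
The degree is now < 2, so this is the remainder. Hence a · b ≡ 9 - 11·x in Q[x]/(f).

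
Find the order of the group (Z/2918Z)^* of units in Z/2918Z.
(Z/2918Z)^* consists of the classes a with gcd(a, 2918) = 1, so its order is φ(2918). φ is multiplicative, with φ(p^e) = p^e − p^(e−1). Factorise 2918 = 2 · 1459. Then
  φ(2918) = (2 − 1) · (1459 − 1) = 1 · 1458 = 1458.
Thus |(Z/2918Z)^*| = 1458.

Final answer: |(Z/2918Z)^*| = 1458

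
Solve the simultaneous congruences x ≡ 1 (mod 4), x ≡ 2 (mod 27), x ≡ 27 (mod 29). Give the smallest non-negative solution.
x ≡ 2405 (mod 3132); the representative in [0, 3132) is 2405

The moduli 4, 27, 29 are pairwise coprime, so by the CRT there is a unique solution mod 4·27·29 = 3132.
Solve by successive substitution. Start with x ≡ 1 (mod 4).
  Combine with x ≡ 2 (mod 27): write x = 1 + 4·t and require 1 + 4·t ≡ 2 (mod 27), i.e. 4·t ≡ 2 − 1 ≡ 1 (mod 27). Since 4^(−1) ≡ 7 (mod 27), t ≡ 7·1 ≡ 7 (mod 27). So x ≡ 1 + 4·7 = 29 (mod 108).
  Combine with x ≡ 27 (mod 29): write x = 29 + 108·t and require 29 + 108·t ≡ 27 (mod 29), i.e. 108·t ≡ 27 − 29 ≡ 27 (mod 29). Since 108^(−1) ≡ 18 (mod 29) (108 ≡ 21 (mod 29)), t ≡ 18·27 ≡ 22 (mod 29). So x ≡ 29 + 108·22 = 2405 (mod 3132).
Unique solution in [0, 3132): x = 2405.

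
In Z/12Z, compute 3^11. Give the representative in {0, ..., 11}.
3

Use repeated squaring. Binary(11) = 1011. Walk through the bits of the exponent 11 left-to-right: at each bit after the leading one, square the running value, then multiply by 3 if the bit is 1 (always reducing mod 12):
  bit 1 = 1 (leading): start with 3.
  bit 2 = 0: square 3^2 = 9 (mod 12).
  bit 3 = 1: square 9^2 = 81 ≡ 9; bit is 1, so multiply 9·3 = 27 ≡ 3 (mod 12).
  bit 4 = 1: square 3^2 = 9; bit is 1, so multiply 9·3 = 27 ≡ 3 (mod 12).
Final value: 3^11 ≡ 3 (mod 12).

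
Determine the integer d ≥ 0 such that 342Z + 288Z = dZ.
(342, 288) = (18); d = 18

In the PID Z, (a, b) is generated by gcd(a, b). Compute gcd(342, 288) with the extended Euclidean algorithm, tracking rows (r, s, t) with s·342 + t·288 = r:
  row A: (342, 1, 0)   [1·342 + 0·288 = 342]
  row B: (288, 0, 1)   [0·342 + 1·288 = 288]
  342 = 1·288 + 54   → row C = row A − 1·row B = (54, 1, −1)   [check: 1·342 − 1·288 = 54]
  288 = 5·54 + 18   → row D = row B − 5·row C = (18, −5, 6)   [check: −5·342 + 6·288 = 18]
  54 = 3·18 + 0   → remainder 0, stop. gcd = 18 (last nonzero row D).
So gcd(342, 288) = 18, with Bézout identity −5·342 + 6·288 = 18. Containment (⊇): the Bézout identity exhibits 18 as an element of (342, 288), giving (18) ⊆ (342, 288). Containment (⊆): since 18 | 342 and 18 | 288 (342 = 18·19, 288 = 18·16), every Z-linear combination of 342 and 288 is divisible by 18, so (342, 288) ⊆ (18). Therefore (342, 288) = (18), d = 18.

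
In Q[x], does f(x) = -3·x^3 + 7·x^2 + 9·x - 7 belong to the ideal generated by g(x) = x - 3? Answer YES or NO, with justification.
NO

In Q[x] the ideal (g) consists of all multiples of g, so f ∈ (g) iff g | f, i.e. iff the remainder of f on division by g is 0. Divide f by g (g is monic, so eliminate the leading term of the running remainder at each step):
  leading term -3·x^3: subtract (-3·x^2)·g(x) = -3·x^3 + 9·x^2, leaving -2·x^2 + 9·x - 7
  leading term -2·x^2: subtract (-2·x)·g(x) = -2·x^2 + 6·x, leaving 3·x - 7
  leading term 3·x: subtract (3)·g(x) = 3·x - 9, leaving 2
The remainder r(x) = 2 ≠ 0 (and deg r < deg g), so g ∤ f, i.e. f ∉ (g).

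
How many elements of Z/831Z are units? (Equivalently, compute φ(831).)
An element a ∈ Z/831Z is a unit iff gcd(a, 831) = 1, so the number of units is φ(831). φ is multiplicative, with φ(p^e) = p^e − p^(e−1). Factorise 831 = 3 · 277. Then
  φ(831) = (3 − 1) · (277 − 1) = 2 · 276 = 552.

Final answer: Z/831Z has φ(831) = 552 units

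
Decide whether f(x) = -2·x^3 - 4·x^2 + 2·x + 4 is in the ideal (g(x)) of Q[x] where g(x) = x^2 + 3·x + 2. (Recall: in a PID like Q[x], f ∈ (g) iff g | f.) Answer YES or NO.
YES

In Q[x] the ideal (g) consists of all multiples of g, so f ∈ (g) iff g | f, i.e. iff the remainder of f on division by g is 0. Divide f by g (g is monic, so eliminate the leading term of the running remainder at each step):
  leading term -2·x^3: subtract (-2·x)·g(x) = -2·x^3 - 6·x^2 - 4·x, leaving 2·x^2 + 6·x + 4
  leading term 2·x^2: subtract (2)·g(x) = 2·x^2 + 6·x + 4, leaving 0
The remainder is 0, so f(x) = g(x) · h(x) with h(x) = 2 - 2·x. Hence g | f, i.e. f ∈ (g).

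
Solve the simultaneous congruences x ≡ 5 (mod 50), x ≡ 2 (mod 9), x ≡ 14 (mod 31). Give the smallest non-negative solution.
The moduli 50, 9, 31 are pairwise coprime, so by the CRT there is a unique solution mod 50·9·31 = 13950.
Solve by successive substitution. Start with x ≡ 5 (mod 50).
  Combine with x ≡ 2 (mod 9): write x = 5 + 50·t and require 5 + 50·t ≡ 2 (mod 9), i.e. 50·t ≡ 2 − 5 ≡ 6 (mod 9). Since 50^(−1) ≡ 2 (mod 9) (50 ≡ 5 (mod 9)), t ≡ 2·6 ≡ 3 (mod 9). So x ≡ 5 + 50·3 = 155 (mod 450).
  Combine with x ≡ 14 (mod 31): write x = 155 + 450·t and require 155 + 450·t ≡ 14 (mod 31), i.e. 450·t ≡ 14 − 155 ≡ 14 (mod 31). Since 450^(−1) ≡ 2 (mod 31) (450 ≡ 16 (mod 31)), t ≡ 2·14 ≡ 28 (mod 31). So x ≡ 155 + 450·28 = 12755 (mod 13950).
Unique solution in [0, 13950): x = 12755.

Final answer: x ≡ 12755 (mod 13950); the representative in [0, 13950) is 12755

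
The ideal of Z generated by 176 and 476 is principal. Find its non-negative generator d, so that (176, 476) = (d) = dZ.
In the PID Z, (a, b) is generated by gcd(a, b). Compute gcd(476, 176) with the extended Euclidean algorithm, tracking rows (r, s, t) with s·476 + t·176 = r:
  row A: (476, 1, 0)   [1·476 + 0·176 = 476]
  row B: (176, 0, 1)   [0·476 + 1·176 = 176]
  476 = 2·176 + 124   → row C = row A − 2·row B = (124, 1, −2)   [check: 1·476 − 2·176 = 124]
  176 = 1·124 + 52   → row D = row B − 1·row C = (52, −1, 3)   [check: −1·476 + 3·176 = 52]
  124 = 2·52 + 20   → row E = row C − 2·row D = (20, 3, −8)   [check: 3·476 − 8·176 = 20]
  52 = 2·20 + 12   → row F = row D − 2·row E = (12, −7, 19)   [check: −7·476 + 19·176 = 12]
  20 = 1·12 + 8   → row G = row E − 1·row F = (8, 10, −27)   [check: 10·476 − 27·176 = 8]
  12 = 1·8 + 4   → row H = row F − 1·row G = (4, −17, 46)   [check: −17·476 + 46·176 = 4]
  8 = 2·4 + 0   → remainder 0, stop. gcd = 4 (last nonzero row H).
So gcd(176, 476) = 4, with Bézout identity −17·476 + 46·176 = 4. Containment (⊇): the Bézout identity exhibits 4 as an element of (176, 476), giving (4) ⊆ (176, 476). Containment (⊆): since 4 | 176 and 4 | 476 (176 = 4·44, 476 = 4·119), every Z-linear combination of 176 and 476 is divisible by 4, so (176, 476) ⊆ (4). Therefore (176, 476) = (4), d = 4.

Final answer: (176, 476) = (4); d = 4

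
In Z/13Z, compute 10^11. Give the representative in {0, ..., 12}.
Use repeated squaring. Binary(11) = 1011. Walk through the bits of the exponent 11 left-to-right: at each bit after the leading one, square the running value, then multiply by 10 if the bit is 1 (always reducing mod 13):
  bit 1 = 1 (leading): start with 10.
  bit 2 = 0: square 10^2 = 100 ≡ 9 (mod 13).
  bit 3 = 1: square 9^2 = 81 ≡ 3; bit is 1, so multiply 3·10 = 30 ≡ 4 (mod 13).
  bit 4 = 1: square 4^2 = 16 ≡ 3; bit is 1, so multiply 3·10 = 30 ≡ 4 (mod 13).
Final value: 10^11 ≡ 4 (mod 13).

Final answer: 4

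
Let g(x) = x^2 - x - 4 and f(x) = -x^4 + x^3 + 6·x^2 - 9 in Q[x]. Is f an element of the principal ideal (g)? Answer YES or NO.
In Q[x] the ideal (g) consists of all multiples of g, so f ∈ (g) iff g | f, i.e. iff the remainder of f on division by g is 0. Divide f by g (g is monic, so eliminate the leading term of the running remainder at each step):
  leading term -x^4: subtract (-x^2)·g(x) = -x^4 + x^3 + 4·x^2, leaving 2·x^2 - 9
  leading term 2·x^2: subtract (2)·g(x) = 2·x^2 - 2·x - 8, leaving 2·x - 1
The remainder r(x) = 2·x - 1 ≠ 0 (and deg r < deg g), so g ∤ f, i.e. f ∉ (g).

Final answer: NO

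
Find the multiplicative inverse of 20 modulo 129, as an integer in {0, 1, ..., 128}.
Apply the extended Euclidean algorithm to (129, 20), tracking rows (r, s, t) with s·129 + t·20 = r. Each division r_prev = q·r_cur + r_new produces the new row as (previous row) − q·(current row):
  row A: (129, 1, 0)   [1·129 + 0·20 = 129]
  row B: (20, 0, 1)   [0·129 + 1·20 = 20]
  129 = 6·20 + 9   → row C = row A − 6·row B = (9, 1, −6)   [check: 1·129 − 6·20 = 9]
  20 = 2·9 + 2   → row D = row B − 2·row C = (2, −2, 13)   [check: −2·129 + 13·20 = 2]
  9 = 4·2 + 1   → row E = row C − 4·row D = (1, 9, −58)   [check: 9·129 − 58·20 = 1]
  2 = 2·1 + 0   → remainder 0, stop. gcd = 1 (last nonzero row E).
The gcd is 1, so 20 is invertible mod 129. The last nonzero row gives 9·129 − 58·20 = 1, so t = −58. So 20^(−1) ≡ −58 ≡ 71 (mod 129). Verify: 20 · 71 = 1420 ≡ 1 (mod 129). ✓

Final answer: 20^(−1) ≡ 71 (mod 129)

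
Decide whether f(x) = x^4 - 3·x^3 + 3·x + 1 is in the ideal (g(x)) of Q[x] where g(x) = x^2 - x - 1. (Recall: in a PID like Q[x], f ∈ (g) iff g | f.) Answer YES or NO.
In Q[x] the ideal (g) consists of all multiples of g, so f ∈ (g) iff g | f, i.e. iff the remainder of f on division by g is 0. Divide f by g (g is monic, so eliminate the leading term of the running remainder at each step):
  leading term x^4: subtract (x^2)·g(x) = x^4 - x^3 - x^2, leaving -2·x^3 + x^2 + 3·x + 1
  leading term -2·x^3: subtract (-2·x)·g(x) = -2·x^3 + 2·x^2 + 2·x, leaving -x^2 + x + 1
  leading term -x^2: subtract (-1)·g(x) = -x^2 + x + 1, leaving 0
The remainder is 0, so f(x) = g(x) · h(x) with h(x) = x^2 - 2·x - 1. Hence g | f, i.e. f ∈ (g).

Final answer: YES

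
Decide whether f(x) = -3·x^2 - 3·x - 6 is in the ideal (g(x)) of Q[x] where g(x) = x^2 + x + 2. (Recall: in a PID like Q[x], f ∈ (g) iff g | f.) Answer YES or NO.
YES

In Q[x] the ideal (g) consists of all multiples of g, so f ∈ (g) iff g | f, i.e. iff the remainder of f on division by g is 0. Divide f by g (g is monic, so eliminate the leading term of the running remainder at each step):
  leading term -3·x^2: subtract (-3)·g(x) = -3·x^2 - 3·x - 6, leaving 0
The remainder is 0, so f(x) = g(x) · h(x) with h(x) = -3. Hence g | f, i.e. f ∈ (g).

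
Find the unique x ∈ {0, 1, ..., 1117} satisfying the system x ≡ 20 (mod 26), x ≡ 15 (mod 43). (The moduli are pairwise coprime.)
x ≡ 488 (mod 1118); the representative in [0, 1118) is 488

The moduli 26, 43 are pairwise coprime, so by the CRT there is a unique solution mod 26·43 = 1118.
Solve by successive substitution. Start with x ≡ 20 (mod 26).
  Combine with x ≡ 15 (mod 43): write x = 20 + 26·t and require 20 + 26·t ≡ 15 (mod 43), i.e. 26·t ≡ 15 − 20 ≡ 38 (mod 43). Since 26^(−1) ≡ 5 (mod 43), t ≡ 5·38 ≡ 18 (mod 43). So x ≡ 20 + 26·18 = 488 (mod 1118).
Unique solution in [0, 1118): x = 488.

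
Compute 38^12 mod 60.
16

Use repeated squaring. Binary(12) = 1100. Walk through the bits of the exponent 12 left-to-right: at each bit after the leading one, square the running value, then multiply by 38 if the bit is 1 (always reducing mod 60):
  bit 1 = 1 (leading): start with 38.
  bit 2 = 1: square 38^2 = 1444 ≡ 4; bit is 1, so multiply 4·38 = 152 ≡ 32 (mod 60).
  bit 3 = 0: square 32^2 = 1024 ≡ 4 (mod 60).
  bit 4 = 0: square 4^2 = 16 (mod 60).
Final value: 38^12 ≡ 16 (mod 60).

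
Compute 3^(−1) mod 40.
Apply the extended Euclidean algorithm to (40, 3), tracking rows (r, s, t) with s·40 + t·3 = r. Each division r_prev = q·r_cur + r_new produces the new row as (previous row) − q·(current row):
  row A: (40, 1, 0)   [1·40 + 0·3 = 40]
  row B: (3, 0, 1)   [0·40 + 1·3 = 3]
  40 = 13·3 + 1   → row C = row A − 13·row B = (1, 1, −13)   [check: 1·40 − 13·3 = 1]
  3 = 3·1 + 0   → remainder 0, stop. gcd = 1 (last nonzero row C).
The gcd is 1, so 3 is invertible mod 40. The last nonzero row gives 1·40 − 13·3 = 1, so t = −13. So 3^(−1) ≡ −13 ≡ 27 (mod 40). Verify: 3 · 27 = 81 ≡ 1 (mod 40). ✓

Final answer: 3^(−1) ≡ 27 (mod 40)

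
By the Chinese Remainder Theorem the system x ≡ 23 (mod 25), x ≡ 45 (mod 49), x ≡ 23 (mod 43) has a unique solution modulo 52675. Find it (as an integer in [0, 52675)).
The moduli 25, 49, 43 are pairwise coprime, so by the CRT there is a unique solution mod 25·49·43 = 52675.
Solve by successive substitution. Start with x ≡ 23 (mod 25).
  Combine with x ≡ 45 (mod 49): write x = 23 + 25·t and require 23 + 25·t ≡ 45 (mod 49), i.e. 25·t ≡ 45 − 23 ≡ 22 (mod 49). Since 25^(−1) ≡ 2 (mod 49), t ≡ 2·22 ≡ 44 (mod 49). So x ≡ 23 + 25·44 = 1123 (mod 1225).
  Combine with x ≡ 23 (mod 43): write x = 1123 + 1225·t and require 1123 + 1225·t ≡ 23 (mod 43), i.e. 1225·t ≡ 23 − 1123 ≡ 18 (mod 43). Since 1225^(−1) ≡ 41 (mod 43) (1225 ≡ 21 (mod 43)), t ≡ 41·18 ≡ 7 (mod 43). So x ≡ 1123 + 1225·7 = 9698 (mod 52675).
Unique solution in [0, 52675): x = 9698.

Final answer: x ≡ 9698 (mod 52675); the representative in [0, 52675) is 9698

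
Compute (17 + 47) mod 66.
Both summands are already reduced mod 66. 17 + 47 = 64; 64 = 0·66 + 64, so (17 + 47) mod 66 = 64.

Final answer: 64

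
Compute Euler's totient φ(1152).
φ is multiplicative, with φ(p^e) = p^e − p^(e−1). Factorise 1152 = 2^7 · 3^2. Then
  φ(1152) = (2^7 − 2^6) · (3^2 − 3^1) = 64 · 6 = 384.

Final answer: φ(1152) = 384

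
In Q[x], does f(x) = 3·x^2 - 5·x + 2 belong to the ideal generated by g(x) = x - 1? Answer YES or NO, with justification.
YES

In Q[x] the ideal (g) consists of all multiples of g, so f ∈ (g) iff g | f, i.e. iff the remainder of f on division by g is 0. Divide f by g (g is monic, so eliminate the leading term of the running remainder at each step):
  leading term 3·x^2: subtract (3·x)·g(x) = 3·x^2 - 3·x, leaving 2 - 2·x
  leading term -2·x: subtract (-2)·g(x) = 2 - 2·x, leaving 0
The remainder is 0, so f(x) = g(x) · h(x) with h(x) = 3·x - 2. Hence g | f, i.e. f ∈ (g).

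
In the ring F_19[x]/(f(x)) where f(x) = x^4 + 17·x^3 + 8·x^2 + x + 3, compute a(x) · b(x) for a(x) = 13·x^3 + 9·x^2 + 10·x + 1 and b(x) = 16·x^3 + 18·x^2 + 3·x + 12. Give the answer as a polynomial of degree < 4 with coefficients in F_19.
a · b ≡ 13·x^3 + 11·x^2 + 2·x + 12 (mod f(x))

Multiply as integer polynomials: a · b = 208·x^6 + 378·x^5 + 361·x^4 + 379·x^3 + 156·x^2 + 123·x + 12. Reducing coefficients mod 19: a · b ≡ 18·x^6 + 17·x^5 + 18·x^3 + 4·x^2 + 9·x + 12. Now divide by f(x) = x^4 + 17·x^3 + 8·x^2 + x + 3 in F_19[x], eliminating the leading term at each step:
  leading term 18·x^6: subtract (18·x^2)·f(x) = 18·x^6 + 2·x^5 + 11·x^4 + 18·x^3 + 16·x^2, leaving 15·x^5 + 8·x^4 + 7·x^2 + 9·x + 12 (coefficients mod 19)
  leading term 15·x^5: subtract (15·x)·f(x) = 15·x^5 + 8·x^4 + 6·x^3 + 15·x^2 + 7·x, leaving 13·x^3 + 11·x^2 + 2·x + 12 (coefficients mod 19)
The degree is now < 4, so this is the remainder. Hence a · b ≡ 13·x^3 + 11·x^2 + 2·x + 12 in F_19[x]/(f).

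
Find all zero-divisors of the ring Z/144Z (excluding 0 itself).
An element a ∈ Z/144Z (with a ≠ 0) is a zero-divisor iff gcd(a, 144) > 1 (because a is a unit precisely when gcd(a, n) = 1, and in Z/nZ every nonzero, non-unit element is a zero-divisor). Scan a = 1, ..., 143 and keep those with gcd(a, 144) > 1:
  gcd(2, 144) = 2, gcd(3, 144) = 3, gcd(4, 144) = 4, gcd(6, 144) = 6, gcd(8, 144) = 8, gcd(9, 144) = 9, gcd(10, 144) = 2, gcd(12, 144) = 12, gcd(14, 144) = 2, gcd(15, 144) = 3, gcd(16, 144) = 16, gcd(18, 144) = 18, gcd(20, 144) = 4, gcd(21, 144) = 3, gcd(22, 144) = 2, gcd(24, 144) = 24, gcd(26, 144) = 2, gcd(27, 144) = 9, gcd(28, 144) = 4, gcd(30, 144) = 6, gcd(32, 144) = 16, gcd(33, 144) = 3, gcd(34, 144) = 2, gcd(36, 144) = 36, gcd(38, 144) = 2, gcd(39, 144) = 3, gcd(40, 144) = 8, gcd(42, 144) = 6, gcd(44, 144) = 4, gcd(45, 144) = 9, gcd(46, 144) = 2, gcd(48, 144) = 48, gcd(50, 144) = 2, gcd(51, 144) = 3, gcd(52, 144) = 4, gcd(54, 144) = 18, gcd(56, 144) = 8, gcd(57, 144) = 3, gcd(58, 144) = 2, gcd(60, 144) = 12, gcd(62, 144) = 2, gcd(63, 144) = 9, gcd(64, 144) = 16, gcd(66, 144) = 6, gcd(68, 144) = 4, gcd(69, 144) = 3, gcd(70, 144) = 2, gcd(72, 144) = 72, gcd(74, 144) = 2, gcd(75, 144) = 3, gcd(76, 144) = 4, gcd(78, 144) = 6, gcd(80, 144) = 16, gcd(81, 144) = 9, gcd(82, 144) = 2, gcd(84, 144) = 12, gcd(86, 144) = 2, gcd(87, 144) = 3, gcd(88, 144) = 8, gcd(90, 144) = 18, gcd(92, 144) = 4, gcd(93, 144) = 3, gcd(94, 144) = 2, gcd(96, 144) = 48, gcd(98, 144) = 2, gcd(99, 144) = 9, gcd(100, 144) = 4, gcd(102, 144) = 6, gcd(104, 144) = 8, gcd(105, 144) = 3, gcd(106, 144) = 2, gcd(108, 144) = 36, gcd(110, 144) = 2, gcd(111, 144) = 3, gcd(112, 144) = 16, gcd(114, 144) = 6, gcd(116, 144) = 4, gcd(117, 144) = 9, gcd(118, 144) = 2, gcd(120, 144) = 24, gcd(122, 144) = 2, gcd(123, 144) = 3, gcd(124, 144) = 4, gcd(126, 144) = 18, gcd(128, 144) = 16, gcd(129, 144) = 3, gcd(130, 144) = 2, gcd(132, 144) = 12, gcd(134, 144) = 2, gcd(135, 144) = 9, gcd(136, 144) = 8, gcd(138, 144) = 6, gcd(140, 144) = 4, gcd(141, 144) = 3, gcd(142, 144) = 2.
All other a ∈ {1, ..., 143} have gcd(a, 144) = 1 and are units. So the nonzero zero-divisors are exactly the 95 values of a appearing in this scan.

Final answer: nonzero zero-divisors of Z/144Z = {2, 3, 4, 6, 8, 9, 10, 12, 14, 15, 16, 18, 20, 21, 22, 24, 26, 27, 28, 30, 32, 33, 34, 36, 38, 39, 40, 42, 44, 45, 46, 48, 50, 51, 52, 54, 56, 57, 58, 60, 62, 63, 64, 66, 68, 69, 70, 72, 74, 75, 76, 78, 80, 81, 82, 84, 86, 87, 88, 90, 92, 93, 94, 96, 98, 99, 100, 102, 104, 105, 106, 108, 110, 111, 112, 114, 116, 117, 118, 120, 122, 123, 124, 126, 128, 129, 130, 132, 134, 135, 136, 138, 140, 141, 142}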